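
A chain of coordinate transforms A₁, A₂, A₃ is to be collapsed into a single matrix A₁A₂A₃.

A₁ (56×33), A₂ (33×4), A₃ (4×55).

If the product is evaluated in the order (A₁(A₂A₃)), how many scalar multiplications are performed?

(A₂A₃): 33×4 by 4×55 → 33×55, cost 33·4·55 = 7260
(A₁(A₂A₃)): 56×33 by 33×55 → 56×55, cost 56·33·55 = 101640; cumulative 108900
Total: 108900 scalar multiplications.

108900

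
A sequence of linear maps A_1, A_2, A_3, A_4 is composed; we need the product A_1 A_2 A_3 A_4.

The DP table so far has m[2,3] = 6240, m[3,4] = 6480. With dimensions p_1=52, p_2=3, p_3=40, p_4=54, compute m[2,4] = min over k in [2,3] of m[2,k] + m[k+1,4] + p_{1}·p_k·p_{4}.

m[2,4] = min over k∈[2,3] of m[2,k]+m[k+1,4]+p_{1}·p_k·p_{4}.
k=2: 0 + 6480 + 52·3·54 = 14904; k=3: 6240 + 0 + 52·40·54 = 118560.
Minimum: 14904 at k=2.

14904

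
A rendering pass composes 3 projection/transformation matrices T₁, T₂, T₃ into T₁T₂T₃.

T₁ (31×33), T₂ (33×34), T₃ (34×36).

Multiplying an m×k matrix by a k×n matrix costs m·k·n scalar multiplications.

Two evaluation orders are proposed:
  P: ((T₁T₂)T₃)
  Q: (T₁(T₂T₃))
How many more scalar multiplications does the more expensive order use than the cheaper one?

Order P = ((T₁T₂)T₃): (T₁T₂): 31×33 by 33×34 → 31×34, cost 31·33·34 = 34782; ((T₁T₂)T₃): 31×34 by 34×36 → 31×36, cost 31·34·36 = 37944; cumulative 72726. Total 72726.
Order Q = (T₁(T₂T₃)): (T₂T₃): 33×34 by 34×36 → 33×36, cost 33·34·36 = 40392; (T₁(T₂T₃)): 31×33 by 33×36 → 31×36, cost 31·33·36 = 36828; cumulative 77220. Total 77220.
Difference: |72726 − 77220| = 4494.

4494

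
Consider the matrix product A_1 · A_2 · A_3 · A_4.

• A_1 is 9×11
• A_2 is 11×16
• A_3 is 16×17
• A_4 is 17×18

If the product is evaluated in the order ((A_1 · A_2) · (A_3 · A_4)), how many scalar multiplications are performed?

(A_1 · A_2): 9×11 by 11×16 → 9×16, cost 9·11·16 = 1584
(A_3 · A_4): 16×17 by 17×18 → 16×18, cost 16·17·18 = 4896
((A_1 · A_2) · (A_3 · A_4)): 9×16 by 16×18 → 9×18, cost 9·16·18 = 2592; cumulative 9072
Total: 9072 scalar multiplications.

9072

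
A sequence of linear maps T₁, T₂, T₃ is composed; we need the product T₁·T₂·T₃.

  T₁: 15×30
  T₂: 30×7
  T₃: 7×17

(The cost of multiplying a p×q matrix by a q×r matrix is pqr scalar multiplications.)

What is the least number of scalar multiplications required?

Order (T₁·(T₂·T₃)): (T₂·T₃): 30×7 by 7×17 → 30×17, cost 30·7·17 = 3570; (T₁·(T₂·T₃)): 15×30 by 30×17 → 15×17, cost 15·30·17 = 7650; cumulative 11220. Total 11220.
Order ((T₁·T₂)·T₃): (T₁·T₂): 15×30 by 30×7 → 15×7, cost 15·30·7 = 3150; ((T₁·T₂)·T₃): 15×7 by 7×17 → 15×17, cost 15·7·17 = 1785; cumulative 4935. Total 4935.
Minimum: 4935.

4935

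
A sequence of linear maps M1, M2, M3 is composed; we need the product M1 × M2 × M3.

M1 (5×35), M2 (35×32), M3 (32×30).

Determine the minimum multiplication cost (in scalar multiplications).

10400

Order (M1 × (M2 × M3)): (M2 × M3): 35×32 by 32×30 → 35×30, cost 35·32·30 = 33600; (M1 × (M2 × M3)): 5×35 by 35×30 → 5×30, cost 5·35·30 = 5250; cumulative 38850. Total 38850.
Order ((M1 × M2) × M3): (M1 × M2): 5×35 by 35×32 → 5×32, cost 5·35·32 = 5600; ((M1 × M2) × M3): 5×32 by 32×30 → 5×30, cost 5·32·30 = 4800; cumulative 10400. Total 10400.
Minimum: 10400.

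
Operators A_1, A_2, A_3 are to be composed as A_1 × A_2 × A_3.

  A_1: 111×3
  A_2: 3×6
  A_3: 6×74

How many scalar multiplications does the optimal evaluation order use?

Order (A_1 × (A_2 × A_3)): (A_2 × A_3): 3×6 by 6×74 → 3×74, cost 3·6·74 = 1332; (A_1 × (A_2 × A_3)): 111×3 by 3×74 → 111×74, cost 111·3·74 = 24642; cumulative 25974. Total 25974.
Order ((A_1 × A_2) × A_3): (A_1 × A_2): 111×3 by 3×6 → 111×6, cost 111·3·6 = 1998; ((A_1 × A_2) × A_3): 111×6 by 6×74 → 111×74, cost 111·6·74 = 49284; cumulative 51282. Total 51282.
Minimum: 25974.

25974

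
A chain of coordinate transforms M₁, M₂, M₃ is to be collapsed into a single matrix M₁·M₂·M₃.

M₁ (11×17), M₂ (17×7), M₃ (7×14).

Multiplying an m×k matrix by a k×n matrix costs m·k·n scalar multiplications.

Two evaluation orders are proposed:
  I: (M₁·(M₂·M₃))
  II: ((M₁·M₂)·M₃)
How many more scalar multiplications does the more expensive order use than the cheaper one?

Order I = (M₁·(M₂·M₃)): (M₂·M₃): 17×7 by 7×14 → 17×14, cost 17·7·14 = 1666; (M₁·(M₂·M₃)): 11×17 by 17×14 → 11×14, cost 11·17·14 = 2618; cumulative 4284. Total 4284.
Order II = ((M₁·M₂)·M₃): (M₁·M₂): 11×17 by 17×7 → 11×7, cost 11·17·7 = 1309; ((M₁·M₂)·M₃): 11×7 by 7×14 → 11×14, cost 11·7·14 = 1078; cumulative 2387. Total 2387.
Difference: |4284 − 2387| = 1897.

1897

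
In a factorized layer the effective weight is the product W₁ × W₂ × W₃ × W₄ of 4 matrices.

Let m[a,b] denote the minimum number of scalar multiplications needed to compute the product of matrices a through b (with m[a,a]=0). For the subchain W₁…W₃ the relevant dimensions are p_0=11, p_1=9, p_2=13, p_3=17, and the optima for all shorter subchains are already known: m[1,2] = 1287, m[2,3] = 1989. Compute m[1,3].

3672

m[1,3] = min over k∈[1,2] of m[1,k]+m[k+1,3]+p_{0}·p_k·p_{3}.
k=1: 0 + 1989 + 11·9·17 = 3672; k=2: 1287 + 0 + 11·13·17 = 3718.
Minimum: 3672 at k=1.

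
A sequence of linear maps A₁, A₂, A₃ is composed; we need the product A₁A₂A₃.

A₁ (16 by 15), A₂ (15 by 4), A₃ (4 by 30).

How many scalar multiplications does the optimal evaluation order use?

2880

Order (A₁(A₂A₃)): (A₂A₃): 15×4 by 4×30 → 15×30, cost 15·4·30 = 1800; (A₁(A₂A₃)): 16×15 by 15×30 → 16×30, cost 16·15·30 = 7200; cumulative 9000. Total 9000.
Order ((A₁A₂)A₃): (A₁A₂): 16×15 by 15×4 → 16×4, cost 16·15·4 = 960; ((A₁A₂)A₃): 16×4 by 4×30 → 16×30, cost 16·4·30 = 1920; cumulative 2880. Total 2880.
Minimum: 2880.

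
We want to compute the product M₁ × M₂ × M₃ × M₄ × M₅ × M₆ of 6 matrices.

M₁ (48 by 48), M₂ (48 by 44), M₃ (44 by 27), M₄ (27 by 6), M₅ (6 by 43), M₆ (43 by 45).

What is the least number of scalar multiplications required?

58194

Adjacent pairs: M₁M₂ = 48·48·44 = 101376; M₂M₃ = 48·44·27 = 57024; M₃M₄ = 44·27·6 = 7128; M₄M₅ = 27·6·43 = 6966; M₅M₆ = 6·43·45 = 11610.
Length 3: M₁..M₃: k=1: 0+57024+48·48·27=119232; k=2: 101376+0+48·44·27=158400 → min 119232 | M₂..M₄: k=2: 0+7128+48·44·6=19800; k=3: 57024+0+48·27·6=64800 → min 19800 | M₃..M₅: k=3: 0+6966+44·27·43=58050; k=4: 7128+0+44·6·43=18480 → min 18480 | M₄..M₆: k=4: 0+11610+27·6·45=18900; k=5: 6966+0+27·43·45=59211 → min 18900.
Length 4: M₁..M₄: k=1: 0+19800+48·48·6=33624; k=2: 101376+7128+48·44·6=121176; k=3: 119232+0+48·27·6=127008 → min 33624 | M₂..M₅: k=2: 0+18480+48·44·43=109296; k=3: 57024+6966+48·27·43=119718; k=4: 19800+0+48·6·43=32184 → min 32184 | M₃..M₆: k=3: 0+18900+44·27·45=72360; k=4: 7128+11610+44·6·45=30618; k=5: 18480+0+44·43·45=103620 → min 30618.
Length 5: M₁..M₅: k=1: 0+32184+48·48·43=131256; k=2: 101376+18480+48·44·43=210672; k=3: 119232+6966+48·27·43=181926; k=4: 33624+0+48·6·43=46008 → min 46008 | M₂..M₆: k=2: 0+30618+48·44·45=125658; k=3: 57024+18900+48·27·45=134244; k=4: 19800+11610+48·6·45=44370; k=5: 32184+0+48·43·45=125064 → min 44370.
Length 6: M₁..M₆: k=1: 0+44370+48·48·45=148050; k=2: 101376+30618+48·44·45=227034; k=3: 119232+18900+48·27·45=196452; k=4: 33624+11610+48·6·45=58194; k=5: 46008+0+48·43·45=138888 → min 58194.
Optimal order: ((M₁ × (M₂ × (M₃ × M₄))) × (M₅ × M₆)) with cost 58194.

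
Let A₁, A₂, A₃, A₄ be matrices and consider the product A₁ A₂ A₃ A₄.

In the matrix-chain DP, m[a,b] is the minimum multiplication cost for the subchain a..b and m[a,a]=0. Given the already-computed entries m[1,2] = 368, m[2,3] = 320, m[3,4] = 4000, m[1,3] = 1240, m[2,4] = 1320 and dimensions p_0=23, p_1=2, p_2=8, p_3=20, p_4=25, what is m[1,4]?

2470

m[1,4] = min over k∈[1,3] of m[1,k]+m[k+1,4]+p_{0}·p_k·p_{4}.
k=1: 0 + 1320 + 23·2·25 = 2470; k=2: 368 + 4000 + 23·8·25 = 8968; k=3: 1240 + 0 + 23·20·25 = 12740.
Minimum: 2470 at k=1.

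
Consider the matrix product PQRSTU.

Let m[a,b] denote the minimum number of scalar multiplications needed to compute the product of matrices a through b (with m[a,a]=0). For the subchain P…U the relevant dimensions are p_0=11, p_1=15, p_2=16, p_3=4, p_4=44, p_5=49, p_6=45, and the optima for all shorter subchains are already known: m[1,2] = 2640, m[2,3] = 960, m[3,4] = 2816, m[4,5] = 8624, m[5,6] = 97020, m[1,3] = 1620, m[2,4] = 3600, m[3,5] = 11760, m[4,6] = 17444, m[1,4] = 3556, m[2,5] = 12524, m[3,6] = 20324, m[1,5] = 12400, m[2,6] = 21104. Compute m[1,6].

m[1,6] = min over k∈[1,5] of m[1,k]+m[k+1,6]+p_{0}·p_k·p_{6}.
k=1: 0 + 21104 + 11·15·45 = 28529; k=2: 2640 + 20324 + 11·16·45 = 30884; k=3: 1620 + 17444 + 11·4·45 = 21044; k=4: 3556 + 97020 + 11·44·45 = 122356; k=5: 12400 + 0 + 11·49·45 = 36655.
Minimum: 21044 at k=3.

21044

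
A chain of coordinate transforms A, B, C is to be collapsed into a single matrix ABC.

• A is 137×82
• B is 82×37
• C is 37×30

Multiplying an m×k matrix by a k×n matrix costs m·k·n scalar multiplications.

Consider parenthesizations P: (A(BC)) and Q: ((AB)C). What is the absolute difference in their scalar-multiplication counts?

Order P = (A(BC)): (BC): 82×37 by 37×30 → 82×30, cost 82·37·30 = 91020; (A(BC)): 137×82 by 82×30 → 137×30, cost 137·82·30 = 337020; cumulative 428040. Total 428040.
Order Q = ((AB)C): (AB): 137×82 by 82×37 → 137×37, cost 137·82·37 = 415658; ((AB)C): 137×37 by 37×30 → 137×30, cost 137·37·30 = 152070; cumulative 567728. Total 567728.
Difference: |428040 − 567728| = 139688.

139688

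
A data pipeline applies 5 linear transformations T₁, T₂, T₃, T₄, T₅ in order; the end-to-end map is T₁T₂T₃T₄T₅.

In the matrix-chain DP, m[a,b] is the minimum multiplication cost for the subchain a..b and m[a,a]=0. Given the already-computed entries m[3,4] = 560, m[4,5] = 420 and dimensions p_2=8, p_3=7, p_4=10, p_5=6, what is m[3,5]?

m[3,5] = min over k∈[3,4] of m[3,k]+m[k+1,5]+p_{2}·p_k·p_{5}.
k=3: 0 + 420 + 8·7·6 = 756; k=4: 560 + 0 + 8·10·6 = 1040.
Minimum: 756 at k=3.

756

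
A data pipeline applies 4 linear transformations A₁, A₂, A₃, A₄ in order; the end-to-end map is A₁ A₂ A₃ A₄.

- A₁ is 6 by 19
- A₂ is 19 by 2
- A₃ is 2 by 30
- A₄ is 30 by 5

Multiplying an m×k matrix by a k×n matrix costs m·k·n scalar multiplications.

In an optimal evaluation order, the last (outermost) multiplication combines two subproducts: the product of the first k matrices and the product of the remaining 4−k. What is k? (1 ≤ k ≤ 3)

Adjacent pairs: A₁A₂ = 6·19·2 = 228; A₂A₃ = 19·2·30 = 1140; A₃A₄ = 2·30·5 = 300.
Length 3: A₁..A₃: k=1: 0+1140+6·19·30=4560; k=2: 228+0+6·2·30=588 → min 588 | A₂..A₄: k=2: 0+300+19·2·5=490; k=3: 1140+0+19·30·5=3990 → min 490.
Top-level splits: k=1: (A₁..A₁)·(A₂..A₄) → 0+490+6·19·5 = 1060; k=2: (A₁..A₂)·(A₃..A₄) → 228+300+6·2·5 = 588; k=3: (A₁..A₃)·(A₄..A₄) → 588+0+6·30·5 = 1488.
Best split is after A₂, i.e. k = 2.

2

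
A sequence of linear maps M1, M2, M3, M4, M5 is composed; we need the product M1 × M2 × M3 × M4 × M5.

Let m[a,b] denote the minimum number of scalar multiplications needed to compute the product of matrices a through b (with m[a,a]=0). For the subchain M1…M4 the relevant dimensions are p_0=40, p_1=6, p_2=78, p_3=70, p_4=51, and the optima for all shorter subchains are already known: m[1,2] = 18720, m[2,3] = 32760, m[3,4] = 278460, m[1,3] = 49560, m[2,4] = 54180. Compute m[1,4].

66420

m[1,4] = min over k∈[1,3] of m[1,k]+m[k+1,4]+p_{0}·p_k·p_{4}.
k=1: 0 + 54180 + 40·6·51 = 66420; k=2: 18720 + 278460 + 40·78·51 = 456300; k=3: 49560 + 0 + 40·70·51 = 192360.
Minimum: 66420 at k=1.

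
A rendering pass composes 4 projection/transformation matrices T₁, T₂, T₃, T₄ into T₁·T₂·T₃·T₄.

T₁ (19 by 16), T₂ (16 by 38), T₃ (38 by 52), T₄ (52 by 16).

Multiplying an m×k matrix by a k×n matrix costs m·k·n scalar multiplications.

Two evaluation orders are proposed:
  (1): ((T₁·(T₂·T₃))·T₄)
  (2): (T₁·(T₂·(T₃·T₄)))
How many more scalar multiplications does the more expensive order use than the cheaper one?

17024

Order (1) = ((T₁·(T₂·T₃))·T₄): (T₂·T₃): 16×38 by 38×52 → 16×52, cost 16·38·52 = 31616; (T₁·(T₂·T₃)): 19×16 by 16×52 → 19×52, cost 19·16·52 = 15808; cumulative 47424; ((T₁·(T₂·T₃))·T₄): 19×52 by 52×16 → 19×16, cost 19·52·16 = 15808; cumulative 63232. Total 63232.
Order (2) = (T₁·(T₂·(T₃·T₄))): (T₃·T₄): 38×52 by 52×16 → 38×16, cost 38·52·16 = 31616; (T₂·(T₃·T₄)): 16×38 by 38×16 → 16×16, cost 16·38·16 = 9728; cumulative 41344; (T₁·(T₂·(T₃·T₄))): 19×16 by 16×16 → 19×16, cost 19·16·16 = 4864; cumulative 46208. Total 46208.
Difference: |63232 − 46208| = 17024.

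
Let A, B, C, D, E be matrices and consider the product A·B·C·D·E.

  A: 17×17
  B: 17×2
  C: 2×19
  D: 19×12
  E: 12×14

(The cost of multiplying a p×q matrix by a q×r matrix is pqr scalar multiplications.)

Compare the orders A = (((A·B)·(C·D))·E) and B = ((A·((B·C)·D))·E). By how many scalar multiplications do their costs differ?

6548

Order A = (((A·B)·(C·D))·E): (A·B): 17×17 by 17×2 → 17×2, cost 17·17·2 = 578; (C·D): 2×19 by 19×12 → 2×12, cost 2·19·12 = 456; ((A·B)·(C·D)): 17×2 by 2×12 → 17×12, cost 17·2·12 = 408; cumulative 1442; (((A·B)·(C·D))·E): 17×12 by 12×14 → 17×14, cost 17·12·14 = 2856; cumulative 4298. Total 4298.
Order B = ((A·((B·C)·D))·E): (B·C): 17×2 by 2×19 → 17×19, cost 17·2·19 = 646; ((B·C)·D): 17×19 by 19×12 → 17×12, cost 17·19·12 = 3876; cumulative 4522; (A·((B·C)·D)): 17×17 by 17×12 → 17×12, cost 17·17·12 = 3468; cumulative 7990; ((A·((B·C)·D))·E): 17×12 by 12×14 → 17×14, cost 17·12·14 = 2856; cumulative 10846. Total 10846.
Difference: |4298 − 10846| = 6548.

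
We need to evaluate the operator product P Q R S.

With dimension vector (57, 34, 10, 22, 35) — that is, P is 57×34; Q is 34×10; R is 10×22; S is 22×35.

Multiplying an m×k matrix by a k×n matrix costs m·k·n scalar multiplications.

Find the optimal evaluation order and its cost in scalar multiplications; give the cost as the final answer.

Adjacent pairs: PQ = 57·34·10 = 19380; QR = 34·10·22 = 7480; RS = 10·22·35 = 7700.
Length 3: P..R: k=1: 0+7480+57·34·22=50116; k=2: 19380+0+57·10·22=31920 → min 31920 | Q..S: k=2: 0+7700+34·10·35=19600; k=3: 7480+0+34·22·35=33660 → min 19600.
Length 4: P..S: k=1: 0+19600+57·34·35=87430; k=2: 19380+7700+57·10·35=47030; k=3: 31920+0+57·22·35=75810 → min 47030.
Optimal parenthesization: ((P Q) (R S)) with cost 47030.

47030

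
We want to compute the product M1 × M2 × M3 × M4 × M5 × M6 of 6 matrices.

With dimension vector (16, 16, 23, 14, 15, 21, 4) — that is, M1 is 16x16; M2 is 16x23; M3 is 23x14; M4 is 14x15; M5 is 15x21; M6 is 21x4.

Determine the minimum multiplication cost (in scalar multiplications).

Adjacent pairs: M1M2 = 16·16·23 = 5888; M2M3 = 16·23·14 = 5152; M3M4 = 23·14·15 = 4830; M4M5 = 14·15·21 = 4410; M5M6 = 15·21·4 = 1260.
Length 3: M1..M3: k=1: 0+5152+16·16·14=8736; k=2: 5888+0+16·23·14=11040 → min 8736 | M2..M4: k=2: 0+4830+16·23·15=10350; k=3: 5152+0+16·14·15=8512 → min 8512 | M3..M5: k=3: 0+4410+23·14·21=11172; k=4: 4830+0+23·15·21=12075 → min 11172 | M4..M6: k=4: 0+1260+14·15·4=2100; k=5: 4410+0+14·21·4=5586 → min 2100.
Length 4: M1..M4: k=1: 0+8512+16·16·15=12352; k=2: 5888+4830+16·23·15=16238; k=3: 8736+0+16·14·15=12096 → min 12096 | M2..M5: k=2: 0+11172+16·23·21=18900; k=3: 5152+4410+16·14·21=14266; k=4: 8512+0+16·15·21=13552 → min 13552 | M3..M6: k=3: 0+2100+23·14·4=3388; k=4: 4830+1260+23·15·4=7470; k=5: 11172+0+23·21·4=13104 → min 3388.
Length 5: M1..M5: k=1: 0+13552+16·16·21=18928; k=2: 5888+11172+16·23·21=24788; k=3: 8736+4410+16·14·21=17850; k=4: 12096+0+16·15·21=17136 → min 17136 | M2..M6: k=2: 0+3388+16·23·4=4860; k=3: 5152+2100+16·14·4=8148; k=4: 8512+1260+16·15·4=10732; k=5: 13552+0+16·21·4=14896 → min 4860.
Length 6: M1..M6: k=1: 0+4860+16·16·4=5884; k=2: 5888+3388+16·23·4=10748; k=3: 8736+2100+16·14·4=11732; k=4: 12096+1260+16·15·4=14316; k=5: 17136+0+16·21·4=18480 → min 5884.
Optimal order: (M1 × (M2 × (M3 × (M4 × (M5 × M6))))) with cost 5884.

5884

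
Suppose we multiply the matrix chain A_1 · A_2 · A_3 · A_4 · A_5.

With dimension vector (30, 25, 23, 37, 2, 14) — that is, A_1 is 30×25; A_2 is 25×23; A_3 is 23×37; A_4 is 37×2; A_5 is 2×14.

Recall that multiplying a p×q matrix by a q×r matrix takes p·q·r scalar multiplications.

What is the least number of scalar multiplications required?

Adjacent pairs: A_1A_2 = 30·25·23 = 17250; A_2A_3 = 25·23·37 = 21275; A_3A_4 = 23·37·2 = 1702; A_4A_5 = 37·2·14 = 1036.
Length 3: A_1..A_3: k=1: 0+21275+30·25·37=49025; k=2: 17250+0+30·23·37=42780 → min 42780 | A_2..A_4: k=2: 0+1702+25·23·2=2852; k=3: 21275+0+25·37·2=23125 → min 2852 | A_3..A_5: k=3: 0+1036+23·37·14=12950; k=4: 1702+0+23·2·14=2346 → min 2346.
Length 4: A_1..A_4: k=1: 0+2852+30·25·2=4352; k=2: 17250+1702+30·23·2=20332; k=3: 42780+0+30·37·2=45000 → min 4352 | A_2..A_5: k=2: 0+2346+25·23·14=10396; k=3: 21275+1036+25·37·14=35261; k=4: 2852+0+25·2·14=3552 → min 3552.
Length 5: A_1..A_5: k=1: 0+3552+30·25·14=14052; k=2: 17250+2346+30·23·14=29256; k=3: 42780+1036+30·37·14=59356; k=4: 4352+0+30·2·14=5192 → min 5192.
Optimal order: ((A_1 · (A_2 · (A_3 · A_4))) · A_5) with cost 5192.

5192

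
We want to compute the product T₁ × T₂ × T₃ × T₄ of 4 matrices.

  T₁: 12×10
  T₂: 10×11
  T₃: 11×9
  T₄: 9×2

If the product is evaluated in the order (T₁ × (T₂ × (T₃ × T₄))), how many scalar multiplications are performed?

658

(T₃ × T₄): 11×9 by 9×2 → 11×2, cost 11·9·2 = 198
(T₂ × (T₃ × T₄)): 10×11 by 11×2 → 10×2, cost 10·11·2 = 220; cumulative 418
(T₁ × (T₂ × (T₃ × T₄))): 12×10 by 10×2 → 12×2, cost 12·10·2 = 240; cumulative 658
Total: 658 scalar multiplications.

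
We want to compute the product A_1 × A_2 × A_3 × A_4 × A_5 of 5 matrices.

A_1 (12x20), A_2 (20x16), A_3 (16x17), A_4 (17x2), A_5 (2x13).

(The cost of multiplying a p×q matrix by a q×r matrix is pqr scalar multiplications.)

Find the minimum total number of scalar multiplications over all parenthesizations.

Adjacent pairs: A_1A_2 = 12·20·16 = 3840; A_2A_3 = 20·16·17 = 5440; A_3A_4 = 16·17·2 = 544; A_4A_5 = 17·2·13 = 442.
Length 3: A_1..A_3: k=1: 0+5440+12·20·17=9520; k=2: 3840+0+12·16·17=7104 → min 7104 | A_2..A_4: k=2: 0+544+20·16·2=1184; k=3: 5440+0+20·17·2=6120 → min 1184 | A_3..A_5: k=3: 0+442+16·17·13=3978; k=4: 544+0+16·2·13=960 → min 960.
Length 4: A_1..A_4: k=1: 0+1184+12·20·2=1664; k=2: 3840+544+12·16·2=4768; k=3: 7104+0+12·17·2=7512 → min 1664 | A_2..A_5: k=2: 0+960+20·16·13=5120; k=3: 5440+442+20·17·13=10302; k=4: 1184+0+20·2·13=1704 → min 1704.
Length 5: A_1..A_5: k=1: 0+1704+12·20·13=4824; k=2: 3840+960+12·16·13=7296; k=3: 7104+442+12·17·13=10198; k=4: 1664+0+12·2·13=1976 → min 1976.
Optimal order: ((A_1 × (A_2 × (A_3 × A_4))) × A_5) with cost 1976.

1976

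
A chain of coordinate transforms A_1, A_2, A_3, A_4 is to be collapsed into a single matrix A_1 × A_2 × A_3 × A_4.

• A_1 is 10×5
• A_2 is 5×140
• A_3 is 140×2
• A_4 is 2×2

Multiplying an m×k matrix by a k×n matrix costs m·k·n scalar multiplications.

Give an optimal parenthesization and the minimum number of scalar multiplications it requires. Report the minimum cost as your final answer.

1520

Adjacent pairs: A_1A_2 = 10·5·140 = 7000; A_2A_3 = 5·140·2 = 1400; A_3A_4 = 140·2·2 = 560.
Length 3: A_1..A_3: k=1: 0+1400+10·5·2=1500; k=2: 7000+0+10·140·2=9800 → min 1500 | A_2..A_4: k=2: 0+560+5·140·2=1960; k=3: 1400+0+5·2·2=1420 → min 1420.
Length 4: A_1..A_4: k=1: 0+1420+10·5·2=1520; k=2: 7000+560+10·140·2=10360; k=3: 1500+0+10·2·2=1540 → min 1520.
Optimal parenthesization: (A_1 × ((A_2 × A_3) × A_4)) with cost 1520.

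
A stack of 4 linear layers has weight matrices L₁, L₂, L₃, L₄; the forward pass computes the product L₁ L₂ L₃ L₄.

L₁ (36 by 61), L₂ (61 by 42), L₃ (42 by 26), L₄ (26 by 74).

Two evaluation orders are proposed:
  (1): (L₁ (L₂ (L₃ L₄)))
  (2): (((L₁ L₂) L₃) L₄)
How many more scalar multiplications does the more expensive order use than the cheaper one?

Order (1) = (L₁ (L₂ (L₃ L₄))): (L₃ L₄): 42×26 by 26×74 → 42×74, cost 42·26·74 = 80808; (L₂ (L₃ L₄)): 61×42 by 42×74 → 61×74, cost 61·42·74 = 189588; cumulative 270396; (L₁ (L₂ (L₃ L₄))): 36×61 by 61×74 → 36×74, cost 36·61·74 = 162504; cumulative 432900. Total 432900.
Order (2) = (((L₁ L₂) L₃) L₄): (L₁ L₂): 36×61 by 61×42 → 36×42, cost 36·61·42 = 92232; ((L₁ L₂) L₃): 36×42 by 42×26 → 36×26, cost 36·42·26 = 39312; cumulative 131544; (((L₁ L₂) L₃) L₄): 36×26 by 26×74 → 36×74, cost 36·26·74 = 69264; cumulative 200808. Total 200808.
Difference: |432900 − 200808| = 232092.

232092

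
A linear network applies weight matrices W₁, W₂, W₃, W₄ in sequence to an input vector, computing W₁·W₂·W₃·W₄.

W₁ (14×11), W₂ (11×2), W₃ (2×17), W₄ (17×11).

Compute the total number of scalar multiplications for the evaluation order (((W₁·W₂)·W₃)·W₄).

(W₁·W₂): 14×11 by 11×2 → 14×2, cost 14·11·2 = 308
((W₁·W₂)·W₃): 14×2 by 2×17 → 14×17, cost 14·2·17 = 476; cumulative 784
(((W₁·W₂)·W₃)·W₄): 14×17 by 17×11 → 14×11, cost 14·17·11 = 2618; cumulative 3402
Total: 3402 scalar multiplications.

3402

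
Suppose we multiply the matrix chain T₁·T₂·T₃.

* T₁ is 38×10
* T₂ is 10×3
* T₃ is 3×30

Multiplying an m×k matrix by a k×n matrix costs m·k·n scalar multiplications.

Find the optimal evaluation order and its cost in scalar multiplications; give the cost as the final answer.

4560

(T₁·(T₂·T₃)): cost 12300.
((T₁·T₂)·T₃): cost 4560.
Optimal: ((T₁·T₂)·T₃) with cost 4560.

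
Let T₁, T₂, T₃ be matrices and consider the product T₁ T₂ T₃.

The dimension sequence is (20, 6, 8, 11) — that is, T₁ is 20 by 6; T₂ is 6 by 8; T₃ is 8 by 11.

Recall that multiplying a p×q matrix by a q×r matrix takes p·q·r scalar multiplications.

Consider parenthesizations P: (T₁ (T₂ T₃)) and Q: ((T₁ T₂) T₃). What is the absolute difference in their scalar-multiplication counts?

872

Order P = (T₁ (T₂ T₃)): (T₂ T₃): 6×8 by 8×11 → 6×11, cost 6·8·11 = 528; (T₁ (T₂ T₃)): 20×6 by 6×11 → 20×11, cost 20·6·11 = 1320; cumulative 1848. Total 1848.
Order Q = ((T₁ T₂) T₃): (T₁ T₂): 20×6 by 6×8 → 20×8, cost 20·6·8 = 960; ((T₁ T₂) T₃): 20×8 by 8×11 → 20×11, cost 20·8·11 = 1760; cumulative 2720. Total 2720.
Difference: |1848 − 2720| = 872.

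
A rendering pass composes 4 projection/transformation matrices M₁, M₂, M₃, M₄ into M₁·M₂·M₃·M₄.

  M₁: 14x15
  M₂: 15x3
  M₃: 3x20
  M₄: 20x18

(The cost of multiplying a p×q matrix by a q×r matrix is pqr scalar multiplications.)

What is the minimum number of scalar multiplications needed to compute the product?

Adjacent pairs: M₁M₂ = 14·15·3 = 630; M₂M₃ = 15·3·20 = 900; M₃M₄ = 3·20·18 = 1080.
Length 3: M₁..M₃: k=1: 0+900+14·15·20=5100; k=2: 630+0+14·3·20=1470 → min 1470 | M₂..M₄: k=2: 0+1080+15·3·18=1890; k=3: 900+0+15·20·18=6300 → min 1890.
Length 4: M₁..M₄: k=1: 0+1890+14·15·18=5670; k=2: 630+1080+14·3·18=2466; k=3: 1470+0+14·20·18=6510 → min 2466.
Optimal order: ((M₁·M₂)·(M₃·M₄)) with cost 2466.

2466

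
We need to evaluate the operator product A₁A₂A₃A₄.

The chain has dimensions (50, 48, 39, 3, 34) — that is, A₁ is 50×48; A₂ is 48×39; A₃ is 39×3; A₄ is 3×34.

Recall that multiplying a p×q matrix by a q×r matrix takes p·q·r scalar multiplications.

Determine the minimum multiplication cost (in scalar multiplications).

Adjacent pairs: A₁A₂ = 50·48·39 = 93600; A₂A₃ = 48·39·3 = 5616; A₃A₄ = 39·3·34 = 3978.
Length 3: A₁..A₃: k=1: 0+5616+50·48·3=12816; k=2: 93600+0+50·39·3=99450 → min 12816 | A₂..A₄: k=2: 0+3978+48·39·34=67626; k=3: 5616+0+48·3·34=10512 → min 10512.
Length 4: A₁..A₄: k=1: 0+10512+50·48·34=92112; k=2: 93600+3978+50·39·34=163878; k=3: 12816+0+50·3·34=17916 → min 17916.
Optimal order: ((A₁(A₂A₃))A₄) with cost 17916.

17916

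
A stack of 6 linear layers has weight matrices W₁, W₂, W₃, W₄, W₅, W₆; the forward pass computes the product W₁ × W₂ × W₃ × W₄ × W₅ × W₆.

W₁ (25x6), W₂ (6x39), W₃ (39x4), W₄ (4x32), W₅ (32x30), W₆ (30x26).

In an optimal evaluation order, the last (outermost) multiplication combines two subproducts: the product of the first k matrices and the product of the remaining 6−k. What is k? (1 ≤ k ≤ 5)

3

Adjacent pairs: W₁W₂ = 25·6·39 = 5850; W₂W₃ = 6·39·4 = 936; W₃W₄ = 39·4·32 = 4992; W₄W₅ = 4·32·30 = 3840; W₅W₆ = 32·30·26 = 24960.
Length 3: W₁..W₃: k=1: 0+936+25·6·4=1536; k=2: 5850+0+25·39·4=9750 → min 1536 | W₂..W₄: k=2: 0+4992+6·39·32=12480; k=3: 936+0+6·4·32=1704 → min 1704 | W₃..W₅: k=3: 0+3840+39·4·30=8520; k=4: 4992+0+39·32·30=42432 → min 8520 | W₄..W₆: k=4: 0+24960+4·32·26=28288; k=5: 3840+0+4·30·26=6960 → min 6960.
Length 4: W₁..W₄: k=1: 0+1704+25·6·32=6504; k=2: 5850+4992+25·39·32=42042; k=3: 1536+0+25·4·32=4736 → min 4736 | W₂..W₅: k=2: 0+8520+6·39·30=15540; k=3: 936+3840+6·4·30=5496; k=4: 1704+0+6·32·30=7464 → min 5496 | W₃..W₆: k=3: 0+6960+39·4·26=11016; k=4: 4992+24960+39·32·26=62400; k=5: 8520+0+39·30·26=38940 → min 11016.
Length 5: W₁..W₅: k=1: 0+5496+25·6·30=9996; k=2: 5850+8520+25·39·30=43620; k=3: 1536+3840+25·4·30=8376; k=4: 4736+0+25·32·30=28736 → min 8376 | W₂..W₆: k=2: 0+11016+6·39·26=17100; k=3: 936+6960+6·4·26=8520; k=4: 1704+24960+6·32·26=31656; k=5: 5496+0+6·30·26=10176 → min 8520.
Top-level splits: k=1: (W₁..W₁)·(W₂..W₆) → 0+8520+25·6·26 = 12420; k=2: (W₁..W₂)·(W₃..W₆) → 5850+11016+25·39·26 = 42216; k=3: (W₁..W₃)·(W₄..W₆) → 1536+6960+25·4·26 = 11096; k=4: (W₁..W₄)·(W₅..W₆) → 4736+24960+25·32·26 = 50496; k=5: (W₁..W₅)·(W₆..W₆) → 8376+0+25·30·26 = 27876.
Best split is after W₃, i.e. k = 3.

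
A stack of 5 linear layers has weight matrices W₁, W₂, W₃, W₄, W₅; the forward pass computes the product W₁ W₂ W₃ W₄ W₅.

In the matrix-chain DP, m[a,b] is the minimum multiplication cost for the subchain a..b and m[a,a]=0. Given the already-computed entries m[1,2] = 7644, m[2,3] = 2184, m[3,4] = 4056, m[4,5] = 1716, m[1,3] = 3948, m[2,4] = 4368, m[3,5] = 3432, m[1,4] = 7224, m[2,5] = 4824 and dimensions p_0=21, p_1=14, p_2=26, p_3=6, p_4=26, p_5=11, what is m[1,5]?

7050

m[1,5] = min over k∈[1,4] of m[1,k]+m[k+1,5]+p_{0}·p_k·p_{5}.
k=1: 0 + 4824 + 21·14·11 = 8058; k=2: 7644 + 3432 + 21·26·11 = 17082; k=3: 3948 + 1716 + 21·6·11 = 7050; k=4: 7224 + 0 + 21·26·11 = 13230.
Minimum: 7050 at k=3.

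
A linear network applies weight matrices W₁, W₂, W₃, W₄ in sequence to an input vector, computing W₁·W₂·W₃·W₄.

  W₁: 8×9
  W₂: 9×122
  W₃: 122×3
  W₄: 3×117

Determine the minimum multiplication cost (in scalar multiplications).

Adjacent pairs: W₁W₂ = 8·9·122 = 8784; W₂W₃ = 9·122·3 = 3294; W₃W₄ = 122·3·117 = 42822.
Length 3: W₁..W₃: k=1: 0+3294+8·9·3=3510; k=2: 8784+0+8·122·3=11712 → min 3510 | W₂..W₄: k=2: 0+42822+9·122·117=171288; k=3: 3294+0+9·3·117=6453 → min 6453.
Length 4: W₁..W₄: k=1: 0+6453+8·9·117=14877; k=2: 8784+42822+8·122·117=165798; k=3: 3510+0+8·3·117=6318 → min 6318.
Optimal order: ((W₁·(W₂·W₃))·W₄) with cost 6318.

6318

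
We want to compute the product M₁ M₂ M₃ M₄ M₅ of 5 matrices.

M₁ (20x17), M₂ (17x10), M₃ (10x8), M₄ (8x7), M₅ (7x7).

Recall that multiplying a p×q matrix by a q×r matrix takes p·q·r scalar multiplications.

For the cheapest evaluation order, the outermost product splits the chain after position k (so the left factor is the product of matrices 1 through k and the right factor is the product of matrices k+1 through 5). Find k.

1

Adjacent pairs: M₁M₂ = 20·17·10 = 3400; M₂M₃ = 17·10·8 = 1360; M₃M₄ = 10·8·7 = 560; M₄M₅ = 8·7·7 = 392.
Length 3: M₁..M₃: k=1: 0+1360+20·17·8=4080; k=2: 3400+0+20·10·8=5000 → min 4080 | M₂..M₄: k=2: 0+560+17·10·7=1750; k=3: 1360+0+17·8·7=2312 → min 1750 | M₃..M₅: k=3: 0+392+10·8·7=952; k=4: 560+0+10·7·7=1050 → min 952.
Length 4: M₁..M₄: k=1: 0+1750+20·17·7=4130; k=2: 3400+560+20·10·7=5360; k=3: 4080+0+20·8·7=5200 → min 4130 | M₂..M₅: k=2: 0+952+17·10·7=2142; k=3: 1360+392+17·8·7=2704; k=4: 1750+0+17·7·7=2583 → min 2142.
Top-level splits: k=1: (M₁..M₁)·(M₂..M₅) → 0+2142+20·17·7 = 4522; k=2: (M₁..M₂)·(M₃..M₅) → 3400+952+20·10·7 = 5752; k=3: (M₁..M₃)·(M₄..M₅) → 4080+392+20·8·7 = 5592; k=4: (M₁..M₄)·(M₅..M₅) → 4130+0+20·7·7 = 5110.
Best split is after M₁, i.e. k = 1.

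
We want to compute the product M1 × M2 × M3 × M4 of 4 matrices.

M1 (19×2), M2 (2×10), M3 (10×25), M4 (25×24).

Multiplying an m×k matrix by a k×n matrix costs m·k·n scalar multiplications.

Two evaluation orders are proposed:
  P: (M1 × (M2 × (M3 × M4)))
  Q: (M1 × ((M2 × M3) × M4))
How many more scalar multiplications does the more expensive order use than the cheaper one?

4780

Order P = (M1 × (M2 × (M3 × M4))): (M3 × M4): 10×25 by 25×24 → 10×24, cost 10·25·24 = 6000; (M2 × (M3 × M4)): 2×10 by 10×24 → 2×24, cost 2·10·24 = 480; cumulative 6480; (M1 × (M2 × (M3 × M4))): 19×2 by 2×24 → 19×24, cost 19·2·24 = 912; cumulative 7392. Total 7392.
Order Q = (M1 × ((M2 × M3) × M4)): (M2 × M3): 2×10 by 10×25 → 2×25, cost 2·10·25 = 500; ((M2 × M3) × M4): 2×25 by 25×24 → 2×24, cost 2·25·24 = 1200; cumulative 1700; (M1 × ((M2 × M3) × M4)): 19×2 by 2×24 → 19×24, cost 19·2·24 = 912; cumulative 2612. Total 2612.
Difference: |7392 − 2612| = 4780.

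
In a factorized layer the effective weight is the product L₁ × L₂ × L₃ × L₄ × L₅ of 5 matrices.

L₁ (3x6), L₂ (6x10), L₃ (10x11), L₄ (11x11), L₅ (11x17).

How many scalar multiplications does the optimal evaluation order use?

1434

Adjacent pairs: L₁L₂ = 3·6·10 = 180; L₂L₃ = 6·10·11 = 660; L₃L₄ = 10·11·11 = 1210; L₄L₅ = 11·11·17 = 2057.
Length 3: L₁..L₃: k=1: 0+660+3·6·11=858; k=2: 180+0+3·10·11=510 → min 510 | L₂..L₄: k=2: 0+1210+6·10·11=1870; k=3: 660+0+6·11·11=1386 → min 1386 | L₃..L₅: k=3: 0+2057+10·11·17=3927; k=4: 1210+0+10·11·17=3080 → min 3080.
Length 4: L₁..L₄: k=1: 0+1386+3·6·11=1584; k=2: 180+1210+3·10·11=1720; k=3: 510+0+3·11·11=873 → min 873 | L₂..L₅: k=2: 0+3080+6·10·17=4100; k=3: 660+2057+6·11·17=3839; k=4: 1386+0+6·11·17=2508 → min 2508.
Length 5: L₁..L₅: k=1: 0+2508+3·6·17=2814; k=2: 180+3080+3·10·17=3770; k=3: 510+2057+3·11·17=3128; k=4: 873+0+3·11·17=1434 → min 1434.
Optimal order: ((((L₁ × L₂) × L₃) × L₄) × L₅) with cost 1434.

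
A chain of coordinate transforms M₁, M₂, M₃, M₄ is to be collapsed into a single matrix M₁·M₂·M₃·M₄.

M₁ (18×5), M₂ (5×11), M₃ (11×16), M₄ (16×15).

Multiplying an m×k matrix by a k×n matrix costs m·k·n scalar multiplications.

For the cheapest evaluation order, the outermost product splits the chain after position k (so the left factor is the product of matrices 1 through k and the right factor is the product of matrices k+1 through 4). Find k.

Adjacent pairs: M₁M₂ = 18·5·11 = 990; M₂M₃ = 5·11·16 = 880; M₃M₄ = 11·16·15 = 2640.
Length 3: M₁..M₃: k=1: 0+880+18·5·16=2320; k=2: 990+0+18·11·16=4158 → min 2320 | M₂..M₄: k=2: 0+2640+5·11·15=3465; k=3: 880+0+5·16·15=2080 → min 2080.
Top-level splits: k=1: (M₁..M₁)·(M₂..M₄) → 0+2080+18·5·15 = 3430; k=2: (M₁..M₂)·(M₃..M₄) → 990+2640+18·11·15 = 6600; k=3: (M₁..M₃)·(M₄..M₄) → 2320+0+18·16·15 = 6640.
Best split is after M₁, i.e. k = 1.

1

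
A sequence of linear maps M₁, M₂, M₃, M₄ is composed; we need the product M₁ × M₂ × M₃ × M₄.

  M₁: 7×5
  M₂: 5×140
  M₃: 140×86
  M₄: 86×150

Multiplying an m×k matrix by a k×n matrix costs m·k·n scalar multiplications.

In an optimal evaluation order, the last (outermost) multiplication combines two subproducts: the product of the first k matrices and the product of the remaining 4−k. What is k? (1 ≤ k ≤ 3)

Adjacent pairs: M₁M₂ = 7·5·140 = 4900; M₂M₃ = 5·140·86 = 60200; M₃M₄ = 140·86·150 = 1806000.
Length 3: M₁..M₃: k=1: 0+60200+7·5·86=63210; k=2: 4900+0+7·140·86=89180 → min 63210 | M₂..M₄: k=2: 0+1806000+5·140·150=1911000; k=3: 60200+0+5·86·150=124700 → min 124700.
Top-level splits: k=1: (M₁..M₁)·(M₂..M₄) → 0+124700+7·5·150 = 129950; k=2: (M₁..M₂)·(M₃..M₄) → 4900+1806000+7·140·150 = 1957900; k=3: (M₁..M₃)·(M₄..M₄) → 63210+0+7·86·150 = 153510.
Best split is after M₁, i.e. k = 1.

1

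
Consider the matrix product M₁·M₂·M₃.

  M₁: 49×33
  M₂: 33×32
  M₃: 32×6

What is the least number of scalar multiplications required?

Order (M₁·(M₂·M₃)): (M₂·M₃): 33×32 by 32×6 → 33×6, cost 33·32·6 = 6336; (M₁·(M₂·M₃)): 49×33 by 33×6 → 49×6, cost 49·33·6 = 9702; cumulative 16038. Total 16038.
Order ((M₁·M₂)·M₃): (M₁·M₂): 49×33 by 33×32 → 49×32, cost 49·33·32 = 51744; ((M₁·M₂)·M₃): 49×32 by 32×6 → 49×6, cost 49·32·6 = 9408; cumulative 61152. Total 61152.
Minimum: 16038.

16038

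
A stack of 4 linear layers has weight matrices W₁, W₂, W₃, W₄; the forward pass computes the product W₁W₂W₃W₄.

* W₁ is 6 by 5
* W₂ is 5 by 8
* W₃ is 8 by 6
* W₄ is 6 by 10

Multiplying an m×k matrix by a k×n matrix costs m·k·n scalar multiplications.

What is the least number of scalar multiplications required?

Adjacent pairs: W₁W₂ = 6·5·8 = 240; W₂W₃ = 5·8·6 = 240; W₃W₄ = 8·6·10 = 480.
Length 3: W₁..W₃: k=1: 0+240+6·5·6=420; k=2: 240+0+6·8·6=528 → min 420 | W₂..W₄: k=2: 0+480+5·8·10=880; k=3: 240+0+5·6·10=540 → min 540.
Length 4: W₁..W₄: k=1: 0+540+6·5·10=840; k=2: 240+480+6·8·10=1200; k=3: 420+0+6·6·10=780 → min 780.
Optimal order: ((W₁(W₂W₃))W₄) with cost 780.

780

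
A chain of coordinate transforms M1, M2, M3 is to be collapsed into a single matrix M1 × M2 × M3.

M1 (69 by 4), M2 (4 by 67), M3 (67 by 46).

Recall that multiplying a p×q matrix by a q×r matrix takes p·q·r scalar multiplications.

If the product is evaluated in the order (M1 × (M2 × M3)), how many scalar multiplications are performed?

(M2 × M3): 4×67 by 67×46 → 4×46, cost 4·67·46 = 12328
(M1 × (M2 × M3)): 69×4 by 4×46 → 69×46, cost 69·4·46 = 12696; cumulative 25024
Total: 25024 scalar multiplications.

25024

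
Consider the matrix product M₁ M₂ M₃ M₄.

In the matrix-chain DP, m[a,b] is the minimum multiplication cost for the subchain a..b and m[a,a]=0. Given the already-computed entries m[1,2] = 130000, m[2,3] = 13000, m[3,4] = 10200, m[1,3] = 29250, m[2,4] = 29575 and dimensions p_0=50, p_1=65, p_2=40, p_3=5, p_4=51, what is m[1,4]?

m[1,4] = min over k∈[1,3] of m[1,k]+m[k+1,4]+p_{0}·p_k·p_{4}.
k=1: 0 + 29575 + 50·65·51 = 195325; k=2: 130000 + 10200 + 50·40·51 = 242200; k=3: 29250 + 0 + 50·5·51 = 42000.
Minimum: 42000 at k=3.

42000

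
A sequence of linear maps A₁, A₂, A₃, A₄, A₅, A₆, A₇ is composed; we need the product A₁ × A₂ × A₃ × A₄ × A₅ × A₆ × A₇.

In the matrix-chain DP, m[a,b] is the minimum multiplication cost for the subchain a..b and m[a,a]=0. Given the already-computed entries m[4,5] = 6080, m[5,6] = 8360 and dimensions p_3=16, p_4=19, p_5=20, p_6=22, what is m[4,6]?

m[4,6] = min over k∈[4,5] of m[4,k]+m[k+1,6]+p_{3}·p_k·p_{6}.
k=4: 0 + 8360 + 16·19·22 = 15048; k=5: 6080 + 0 + 16·20·22 = 13120.
Minimum: 13120 at k=5.

13120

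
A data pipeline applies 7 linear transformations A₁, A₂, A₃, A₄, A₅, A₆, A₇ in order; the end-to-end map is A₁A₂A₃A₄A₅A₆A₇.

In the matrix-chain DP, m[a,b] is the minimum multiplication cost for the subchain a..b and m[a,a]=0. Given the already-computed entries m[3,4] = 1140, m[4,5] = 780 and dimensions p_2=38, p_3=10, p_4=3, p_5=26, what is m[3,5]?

m[3,5] = min over k∈[3,4] of m[3,k]+m[k+1,5]+p_{2}·p_k·p_{5}.
k=3: 0 + 780 + 38·10·26 = 10660; k=4: 1140 + 0 + 38·3·26 = 4104.
Minimum: 4104 at k=4.

4104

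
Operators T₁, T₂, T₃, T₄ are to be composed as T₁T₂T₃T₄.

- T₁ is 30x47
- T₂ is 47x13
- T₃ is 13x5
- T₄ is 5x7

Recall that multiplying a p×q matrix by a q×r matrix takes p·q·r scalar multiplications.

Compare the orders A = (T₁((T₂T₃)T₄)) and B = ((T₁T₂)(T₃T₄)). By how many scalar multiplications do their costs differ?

6945

Order A = (T₁((T₂T₃)T₄)): (T₂T₃): 47×13 by 13×5 → 47×5, cost 47·13·5 = 3055; ((T₂T₃)T₄): 47×5 by 5×7 → 47×7, cost 47·5·7 = 1645; cumulative 4700; (T₁((T₂T₃)T₄)): 30×47 by 47×7 → 30×7, cost 30·47·7 = 9870; cumulative 14570. Total 14570.
Order B = ((T₁T₂)(T₃T₄)): (T₁T₂): 30×47 by 47×13 → 30×13, cost 30·47·13 = 18330; (T₃T₄): 13×5 by 5×7 → 13×7, cost 13·5·7 = 455; ((T₁T₂)(T₃T₄)): 30×13 by 13×7 → 30×7, cost 30·13·7 = 2730; cumulative 21515. Total 21515.
Difference: |14570 − 21515| = 6945.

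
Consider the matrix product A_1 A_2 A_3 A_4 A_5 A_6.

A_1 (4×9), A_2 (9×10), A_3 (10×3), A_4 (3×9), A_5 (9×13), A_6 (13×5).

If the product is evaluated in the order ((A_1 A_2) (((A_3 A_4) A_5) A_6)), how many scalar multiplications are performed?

2650

(A_1 A_2): 4×9 by 9×10 → 4×10, cost 4·9·10 = 360
(A_3 A_4): 10×3 by 3×9 → 10×9, cost 10·3·9 = 270
((A_3 A_4) A_5): 10×9 by 9×13 → 10×13, cost 10·9·13 = 1170; cumulative 1440
(((A_3 A_4) A_5) A_6): 10×13 by 13×5 → 10×5, cost 10·13·5 = 650; cumulative 2090
((A_1 A_2) (((A_3 A_4) A_5) A_6)): 4×10 by 10×5 → 4×5, cost 4·10·5 = 200; cumulative 2650
Total: 2650 scalar multiplications.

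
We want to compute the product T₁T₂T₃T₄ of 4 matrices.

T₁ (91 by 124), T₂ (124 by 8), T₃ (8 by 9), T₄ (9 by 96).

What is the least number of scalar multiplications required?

167072

Adjacent pairs: T₁T₂ = 91·124·8 = 90272; T₂T₃ = 124·8·9 = 8928; T₃T₄ = 8·9·96 = 6912.
Length 3: T₁..T₃: k=1: 0+8928+91·124·9=110484; k=2: 90272+0+91·8·9=96824 → min 96824 | T₂..T₄: k=2: 0+6912+124·8·96=102144; k=3: 8928+0+124·9·96=116064 → min 102144.
Length 4: T₁..T₄: k=1: 0+102144+91·124·96=1185408; k=2: 90272+6912+91·8·96=167072; k=3: 96824+0+91·9·96=175448 → min 167072.
Optimal order: ((T₁T₂)(T₃T₄)) with cost 167072.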